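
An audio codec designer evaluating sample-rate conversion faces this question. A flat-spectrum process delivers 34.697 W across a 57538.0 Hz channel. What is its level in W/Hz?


Power spectral density:
PSD = P / BW
    = 34.697 / 57538.0
    = 0.00060303 W/Hz

0.00060303 W/Hz


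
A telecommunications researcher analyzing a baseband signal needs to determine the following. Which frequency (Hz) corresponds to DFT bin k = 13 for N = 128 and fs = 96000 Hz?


Frequency of DFT bin k:
f_k = k * fs / N
    = 13 * 96000 / 128
    = 1248000 / 128
    = 9750.0 Hz

9750.0 Hz


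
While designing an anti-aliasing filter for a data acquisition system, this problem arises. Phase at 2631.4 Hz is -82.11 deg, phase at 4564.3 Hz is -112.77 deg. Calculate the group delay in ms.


Group delay from phase difference:
tau = -d(phi)/d(omega)
d(phi) = -30.66 deg = -0.535118 rad
d(omega) = 2*pi*(4564.3 - 2631.4) = 12144.7689 rad/s
tau = -(-0.535118) / 12144.7689
    = 0.0441 ms

0.0441 ms


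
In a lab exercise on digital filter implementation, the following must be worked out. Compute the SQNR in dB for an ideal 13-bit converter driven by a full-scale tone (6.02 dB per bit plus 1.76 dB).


Theoretical SNR for a full-scale sinusoid:
SNR = 6.02 * N + 1.76
    = 6.02 * 13 + 1.76
    = 78.26 + 1.76
    = 80.02 dB

80.02 dB


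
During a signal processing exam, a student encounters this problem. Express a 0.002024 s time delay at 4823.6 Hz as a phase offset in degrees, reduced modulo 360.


Phase shift from frequency and time delay:
phi = 360 * f * t_delay
    = 360 * 4823.6 * 0.002024
    = 3514.67 degrees
    mod 360 = 274.67 degrees

274.67 degrees


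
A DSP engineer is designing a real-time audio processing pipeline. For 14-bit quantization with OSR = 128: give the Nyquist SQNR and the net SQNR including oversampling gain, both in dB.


Step 1 — baseline SQNR at Nyquist:
SQNR_base = 6.02*N + 1.76
          = 6.02*14 + 1.76
          = 86.04 dB

Step 2 — oversampling processing gain:
G = 10*log10(OSR) = 10*log10(128) = 21.07 dB

Step 3 — total:
SQNR_total = 86.04 + 21.07 = 107.11 dB

Base SQNR = 86.04 dB; oversampled SQNR = 107.11 dB


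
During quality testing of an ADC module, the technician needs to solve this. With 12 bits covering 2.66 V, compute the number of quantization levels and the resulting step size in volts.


Step 1 — number of quantization levels:
L = 2^N = 2^12 = 4096

Step 2 — LSB step size:
delta = Vfs / L
      = 2.66 / 4096
      = 0.00064941 V

Levels = 4096; step size = 0.00064941 V


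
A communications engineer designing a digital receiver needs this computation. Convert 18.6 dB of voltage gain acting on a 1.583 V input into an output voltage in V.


Output voltage from dB gain:
V_out = V_in * 10^(gain_dB / 20)
      = 1.583 * 10^(18.6 / 20)
      = 1.583 * 8.51138
      = 13.4735 V

13.4735 V


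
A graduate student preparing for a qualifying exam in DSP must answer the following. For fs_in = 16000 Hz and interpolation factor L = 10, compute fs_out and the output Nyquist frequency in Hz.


Step 1 — output sample rate after interpolation by L:
fs_out = L * fs_in = 10 * 16000 = 160000 Hz

Step 2 — Nyquist frequency of the output stream:
f_Nyq = fs_out / 2 = 160000 / 2 = 80000.0 Hz

fs_out = 160000 Hz; f_Nyquist = 80000.0 Hz


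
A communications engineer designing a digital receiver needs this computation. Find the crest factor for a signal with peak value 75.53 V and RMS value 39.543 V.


Crest factor is the ratio of peak to RMS:
CF = V_peak / V_rms
   = 75.53 / 39.543
   = 1.9101

1.9101


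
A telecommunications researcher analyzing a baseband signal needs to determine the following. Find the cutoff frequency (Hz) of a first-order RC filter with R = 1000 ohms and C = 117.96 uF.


Cutoff frequency of a first-order RC filter:
fc = 1 / (2 * pi * R * C)
C = 117.96 uF = 0.00011796 F
fc = 1 / (2 * pi * 1000 * 0.00011796)
   = 1 / 0.7411645388349
   = 1.349228 Hz

1.349228 Hz


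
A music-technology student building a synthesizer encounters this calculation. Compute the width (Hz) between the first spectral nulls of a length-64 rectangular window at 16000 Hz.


Main lobe width for a rectangular window:
Width = 2 * fs / N
      = 2 * 16000 / 64
      = 32000 / 64
      = 500.0 Hz

500.0 Hz


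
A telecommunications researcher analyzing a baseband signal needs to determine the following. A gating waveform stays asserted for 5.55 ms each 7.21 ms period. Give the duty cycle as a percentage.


Duty cycle as a percentage:
DC = (t_on / T) * 100
   = (5.55 / 7.21) * 100
   = 0.769764 * 100
   = 76.98 %

76.98 %


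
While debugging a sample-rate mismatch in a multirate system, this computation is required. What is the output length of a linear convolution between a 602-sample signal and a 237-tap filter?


Linear convolution output length:
L = N + M - 1
  = 602 + 237 - 1
  = 838 samples

838


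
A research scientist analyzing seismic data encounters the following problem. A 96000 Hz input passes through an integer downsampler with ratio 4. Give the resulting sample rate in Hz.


Decimation reduces the sample rate:
fs_out = fs_in / M
       = 96000 / 4
       = 24000.0 Hz

24000.0 Hz


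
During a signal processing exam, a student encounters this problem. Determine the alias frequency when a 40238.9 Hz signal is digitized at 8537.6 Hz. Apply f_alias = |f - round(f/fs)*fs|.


Compute the nearest integer multiple of fs to the signal:
n = round(40238.9 / 8537.6) = 5
f_alias = |40238.9 - 5 * 8537.6|
        = |40238.9 - 42688.0|
        = 2449.1 Hz

2449.1


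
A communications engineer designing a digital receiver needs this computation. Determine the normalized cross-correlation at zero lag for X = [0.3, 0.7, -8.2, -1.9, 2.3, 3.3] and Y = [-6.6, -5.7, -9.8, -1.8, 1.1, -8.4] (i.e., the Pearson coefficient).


Pearson correlation coefficient (population):
r = cov(X,Y) / (std(X) * std(Y))
Mean X = -0.5833, Mean Y = -5.2
Cov(X,Y) = 5.736667
Std(X) = 3.776425, Std(Y) = 3.760762
r = 0.4039

0.4039


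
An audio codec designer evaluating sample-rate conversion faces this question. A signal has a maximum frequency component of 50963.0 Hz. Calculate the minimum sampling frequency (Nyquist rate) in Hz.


The Nyquist rate is twice the maximum frequency component.
fs_min = 2 * fmax
      = 2 * 50963.0
      = 101926.0 Hz

101926.0


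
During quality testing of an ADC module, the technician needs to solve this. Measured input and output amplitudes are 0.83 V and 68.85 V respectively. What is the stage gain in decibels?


Voltage gain in dB:
G = 20 * log10(Vout / Vin)
  = 20 * log10(68.85 / 0.83)
  = 20 * log10(82.951807)
  = 20 * 1.918826
  = 38.38 dB

38.38 dB


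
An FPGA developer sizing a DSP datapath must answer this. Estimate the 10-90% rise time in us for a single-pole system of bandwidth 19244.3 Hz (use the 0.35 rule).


Rise time from bandwidth relationship:
tr = 0.35 / BW
   = 0.35 / 19244.3
   = 1.818720348e-05 s
   = 18.1872 us

18.1872 us


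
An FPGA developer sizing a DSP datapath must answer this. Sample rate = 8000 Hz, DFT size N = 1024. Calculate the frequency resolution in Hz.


DFT frequency resolution:
df = fs / N
   = 8000 / 1024
   = 7.8125 Hz

7.8125 Hz


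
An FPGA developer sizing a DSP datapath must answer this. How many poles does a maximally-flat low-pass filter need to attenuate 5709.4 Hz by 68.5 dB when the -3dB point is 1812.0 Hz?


Butterworth filter order formula:
n = log10(10^(A/10) - 1) / (2 * log10(f_stop/f_pass))
10^(68.5/10) - 1 = 7079456.8438
f_stop/f_pass = 5709.4 / 1812.0 = 3.1509
n = 6.8715 -> ceil = 7

7


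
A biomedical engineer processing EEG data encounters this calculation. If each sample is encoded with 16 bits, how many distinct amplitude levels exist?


Number of quantization levels = 2^N
= 2^16
= 65536

65536


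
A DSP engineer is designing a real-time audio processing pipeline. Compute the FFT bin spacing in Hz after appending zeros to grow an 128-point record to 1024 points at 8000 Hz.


Frequency resolution after zero-padding:
N_padded = 128 * 8 = 1024
df = fs / N_padded
   = 8000 / 1024
   = 7.8125 Hz

7.8125 Hz


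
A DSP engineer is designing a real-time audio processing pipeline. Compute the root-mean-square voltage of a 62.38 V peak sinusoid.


RMS voltage for a sinusoidal waveform:
V_rms = V_peak / sqrt(2)
      = 62.38 / 1.414214
      = 44.109 V

44.109 V


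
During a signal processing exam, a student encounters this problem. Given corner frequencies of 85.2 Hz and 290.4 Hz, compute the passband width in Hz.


Bandwidth is the difference of -3dB frequencies:
BW = f_high - f_low
   = 290.4 - 85.2
   = 205.2 Hz

205.2 Hz


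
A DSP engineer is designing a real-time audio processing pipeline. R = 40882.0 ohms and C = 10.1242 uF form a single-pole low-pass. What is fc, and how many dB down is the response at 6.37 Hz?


Step 1 — cutoff frequency:
fc = 1 / (2*pi*R*C)
C = 10.1242 uF = 1.01242e-05 F
fc = 1 / (2*pi*40882.0*1.01242e-05)
   = 0.384527 Hz

Step 2 — magnitude at f = 6.37 Hz:
|H(f)| = 1 / sqrt(1 + (f/fc)^2)
f/fc = 6.37 / 0.384527 = 16.565807
|H| = 1 / sqrt(1 + 274.425962) = 0.0602556
|H|_dB = 20*log10(0.0602556) = -24.4 dB

fc = 0.384527 Hz; |H(6.37 Hz)| = -24.4 dB


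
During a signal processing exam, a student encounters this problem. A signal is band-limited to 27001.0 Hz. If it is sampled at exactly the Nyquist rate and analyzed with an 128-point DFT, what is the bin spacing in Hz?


Step 1 — Nyquist sampling rate:
fs = 2 * fmax = 2 * 27001.0 = 54002.0 Hz

Step 2 — DFT bin spacing:
df = fs / N = 54002.0 / 128 = 421.8906 Hz

421.8906 Hz


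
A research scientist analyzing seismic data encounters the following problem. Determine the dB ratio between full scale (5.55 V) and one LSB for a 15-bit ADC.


Dynamic range from full-scale to LSB:
V_min = V_max / 2^bits = 5.55 / 2^15
DR = 20 * log10(V_max / V_min)
   = 20 * log10(2^15)
   = 20 * 15 * log10(2)
   = 90.31 dB

90.31 dB


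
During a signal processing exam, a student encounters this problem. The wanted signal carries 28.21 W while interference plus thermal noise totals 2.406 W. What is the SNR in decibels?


SNR in decibels:
SNR = 10 * log10(Ps / Pn)
    = 10 * log10(28.21 / 2.406)
    = 10 * log10(11.7249)
    = 10 * 1.0691
    = 10.69 dB

10.69 dB


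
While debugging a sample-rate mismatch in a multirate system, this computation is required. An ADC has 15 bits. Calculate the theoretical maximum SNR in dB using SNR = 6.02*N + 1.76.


Theoretical SNR for a full-scale sinusoid:
SNR = 6.02 * N + 1.76
    = 6.02 * 15 + 1.76
    = 90.3 + 1.76
    = 92.06 dB

92.06 dB


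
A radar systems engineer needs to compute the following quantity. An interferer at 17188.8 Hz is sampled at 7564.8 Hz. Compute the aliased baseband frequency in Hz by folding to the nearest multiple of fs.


Compute the nearest integer multiple of fs to the signal:
n = round(17188.8 / 7564.8) = 2
f_alias = |17188.8 - 2 * 7564.8|
        = |17188.8 - 15129.6|
        = 2059.2 Hz

2059.2


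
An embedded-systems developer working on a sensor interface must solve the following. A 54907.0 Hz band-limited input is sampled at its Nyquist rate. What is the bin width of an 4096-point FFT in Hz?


Step 1 — Nyquist sampling rate:
fs = 2 * fmax = 2 * 54907.0 = 109814.0 Hz

Step 2 — DFT bin spacing:
df = fs / N = 109814.0 / 4096 = 26.8101 Hz

26.8101 Hz


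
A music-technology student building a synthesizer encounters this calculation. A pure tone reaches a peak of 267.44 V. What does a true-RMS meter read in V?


RMS voltage for a sinusoidal waveform:
V_rms = V_peak / sqrt(2)
      = 267.44 / 1.414214
      = 189.109 V

189.109 V


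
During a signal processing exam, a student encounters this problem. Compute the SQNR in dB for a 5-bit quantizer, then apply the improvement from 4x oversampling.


Step 1 — baseline SQNR at Nyquist:
SQNR_base = 6.02*N + 1.76
          = 6.02*5 + 1.76
          = 31.86 dB

Step 2 — oversampling processing gain:
G = 10*log10(OSR) = 10*log10(4) = 6.02 dB

Step 3 — total:
SQNR_total = 31.86 + 6.02 = 37.88 dB

Base SQNR = 31.86 dB; oversampled SQNR = 37.88 dB


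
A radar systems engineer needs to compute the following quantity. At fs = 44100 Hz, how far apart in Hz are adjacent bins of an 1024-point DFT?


DFT frequency resolution:
df = fs / N
   = 44100 / 1024
   = 43.0664 Hz

43.0664 Hz


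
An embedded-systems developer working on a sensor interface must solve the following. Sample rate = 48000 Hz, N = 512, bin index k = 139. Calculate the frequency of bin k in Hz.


Frequency of DFT bin k:
f_k = k * fs / N
    = 139 * 48000 / 512
    = 6672000 / 512
    = 13031.25 Hz

13031.25 Hz


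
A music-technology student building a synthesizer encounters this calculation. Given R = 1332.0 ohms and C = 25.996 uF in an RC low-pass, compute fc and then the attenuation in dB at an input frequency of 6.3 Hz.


Step 1 — cutoff frequency:
fc = 1 / (2*pi*R*C)
C = 25.996 uF = 2.5996e-05 F
fc = 1 / (2*pi*1332.0*2.5996e-05)
   = 4.59631 Hz

Step 2 — magnitude at f = 6.3 Hz:
|H(f)| = 1 / sqrt(1 + (f/fc)^2)
f/fc = 6.3 / 4.59631 = 1.370665
|H| = 1 / sqrt(1 + 1.878723) = 0.5893863
|H|_dB = 20*log10(0.5893863) = -4.59 dB

fc = 4.59631 Hz; |H(6.3 Hz)| = -4.59 dB


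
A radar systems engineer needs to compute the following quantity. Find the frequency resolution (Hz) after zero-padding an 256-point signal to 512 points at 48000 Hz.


Frequency resolution after zero-padding:
N_padded = 256 * 2 = 512
df = fs / N_padded
   = 48000 / 512
   = 93.75 Hz

93.75 Hz


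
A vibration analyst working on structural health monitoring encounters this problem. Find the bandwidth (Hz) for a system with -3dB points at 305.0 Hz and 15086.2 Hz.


Bandwidth is the difference of -3dB frequencies:
BW = f_high - f_low
   = 15086.2 - 305.0
   = 14781.2 Hz

14781.2 Hz


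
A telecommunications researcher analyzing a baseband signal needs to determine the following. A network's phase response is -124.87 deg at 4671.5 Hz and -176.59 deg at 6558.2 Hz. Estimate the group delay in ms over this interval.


Group delay from phase difference:
tau = -d(phi)/d(omega)
d(phi) = -51.72 deg = -0.902684 rad
d(omega) = 2*pi*(6558.2 - 4671.5) = 11854.4857 rad/s
tau = -(-0.902684) / 11854.4857
    = 0.0761 ms

0.0761 ms


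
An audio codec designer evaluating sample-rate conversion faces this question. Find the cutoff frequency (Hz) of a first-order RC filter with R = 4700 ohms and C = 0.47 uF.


Cutoff frequency of a first-order RC filter:
fc = 1 / (2 * pi * R * C)
C = 0.47 uF = 4.7e-07 F
fc = 1 / (2 * pi * 4700 * 4.7e-07)
   = 1 / 0.01387955634356
   = 72.048412 Hz

72.048412 Hz


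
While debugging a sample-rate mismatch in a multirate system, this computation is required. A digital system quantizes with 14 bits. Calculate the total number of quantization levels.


Number of quantization levels = 2^N
= 2^14
= 16384

16384


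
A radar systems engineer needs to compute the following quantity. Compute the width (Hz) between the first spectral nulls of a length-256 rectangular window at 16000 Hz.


Main lobe width for a rectangular window:
Width = 2 * fs / N
      = 2 * 16000 / 256
      = 32000 / 256
      = 125.0 Hz

125.0 Hz


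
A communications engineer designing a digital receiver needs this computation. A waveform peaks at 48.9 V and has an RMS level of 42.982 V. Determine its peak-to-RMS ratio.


Crest factor is the ratio of peak to RMS:
CF = V_peak / V_rms
   = 48.9 / 42.982
   = 1.1377

1.1377


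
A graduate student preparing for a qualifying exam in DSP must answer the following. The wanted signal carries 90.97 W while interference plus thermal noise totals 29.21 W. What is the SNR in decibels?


SNR in decibels:
SNR = 10 * log10(Ps / Pn)
    = 10 * log10(90.97 / 29.21)
    = 10 * log10(3.1143)
    = 10 * 0.4934
    = 4.93 dB

4.93 dB


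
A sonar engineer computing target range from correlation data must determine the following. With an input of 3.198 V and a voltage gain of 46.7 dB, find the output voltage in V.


Output voltage from dB gain:
V_out = V_in * 10^(gain_dB / 20)
      = 3.198 * 10^(46.7 / 20)
      = 3.198 * 216.271852
      = 691.6374 V

691.6374 V


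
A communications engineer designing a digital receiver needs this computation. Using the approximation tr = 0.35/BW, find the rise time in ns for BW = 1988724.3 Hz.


Rise time from bandwidth relationship:
tr = 0.35 / BW
   = 0.35 / 1988724.3
   = 1.759922177e-07 s
   = 175.9922 ns

175.9922 ns


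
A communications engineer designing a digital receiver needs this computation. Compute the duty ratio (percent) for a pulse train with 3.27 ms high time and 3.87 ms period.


Duty cycle as a percentage:
DC = (t_on / T) * 100
   = (3.27 / 3.87) * 100
   = 0.844961 * 100
   = 84.5 %

84.5 %


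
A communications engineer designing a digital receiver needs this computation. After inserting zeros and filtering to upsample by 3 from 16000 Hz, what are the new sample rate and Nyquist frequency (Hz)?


Step 1 — output sample rate after interpolation by L:
fs_out = L * fs_in = 3 * 16000 = 48000 Hz

Step 2 — Nyquist frequency of the output stream:
f_Nyq = fs_out / 2 = 48000 / 2 = 24000.0 Hz

fs_out = 48000 Hz; f_Nyquist = 24000.0 Hz


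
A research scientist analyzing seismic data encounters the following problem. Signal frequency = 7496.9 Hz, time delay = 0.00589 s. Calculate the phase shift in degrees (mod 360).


Phase shift from frequency and time delay:
phi = 360 * f * t_delay
    = 360 * 7496.9 * 0.00589
    = 15896.43 degrees
    mod 360 = 56.43 degrees

56.43 degrees


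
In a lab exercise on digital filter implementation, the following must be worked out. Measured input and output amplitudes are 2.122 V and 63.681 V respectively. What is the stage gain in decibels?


Voltage gain in dB:
G = 20 * log10(Vout / Vin)
  = 20 * log10(63.681 / 2.122)
  = 20 * log10(30.009896)
  = 20 * 1.477264
  = 29.55 dB

29.55 dB


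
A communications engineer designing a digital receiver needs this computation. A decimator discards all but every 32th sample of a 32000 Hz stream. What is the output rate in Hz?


Decimation reduces the sample rate:
fs_out = fs_in / M
       = 32000 / 32
       = 1000.0 Hz

1000.0 Hz


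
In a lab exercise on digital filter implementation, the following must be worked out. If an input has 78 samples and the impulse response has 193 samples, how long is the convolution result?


Linear convolution output length:
L = N + M - 1
  = 78 + 193 - 1
  = 270 samples

270


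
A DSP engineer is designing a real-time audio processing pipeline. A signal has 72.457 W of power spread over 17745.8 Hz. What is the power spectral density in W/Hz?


Power spectral density:
PSD = P / BW
    = 72.457 / 17745.8
    = 0.00408305 W/Hz

0.00408305 W/Hz


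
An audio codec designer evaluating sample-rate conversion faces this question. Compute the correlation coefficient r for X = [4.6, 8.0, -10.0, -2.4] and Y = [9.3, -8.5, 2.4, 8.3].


Pearson correlation coefficient (population):
r = cov(X,Y) / (std(X) * std(Y))
Mean X = 0.05, Mean Y = 2.875
Cov(X,Y) = -17.42875
Std(X) = 6.908509, Std(Y) = 7.076855
r = -0.3565

-0.3565


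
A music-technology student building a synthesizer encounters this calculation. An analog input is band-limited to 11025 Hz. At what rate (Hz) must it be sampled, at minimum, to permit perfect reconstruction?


The Nyquist rate is twice the maximum frequency component.
fs_min = 2 * fmax
      = 2 * 11025
      = 22050 Hz

22050


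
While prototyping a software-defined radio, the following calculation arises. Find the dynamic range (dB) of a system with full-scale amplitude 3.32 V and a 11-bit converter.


Dynamic range from full-scale to LSB:
V_min = V_max / 2^bits = 3.32 / 2^11
DR = 20 * log10(V_max / V_min)
   = 20 * log10(2^11)
   = 20 * 11 * log10(2)
   = 66.23 dB

66.23 dB


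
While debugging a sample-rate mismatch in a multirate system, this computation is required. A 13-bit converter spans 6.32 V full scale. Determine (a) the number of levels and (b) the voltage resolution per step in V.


Step 1 — number of quantization levels:
L = 2^N = 2^13 = 8192

Step 2 — LSB step size:
delta = Vfs / L
      = 6.32 / 8192
      = 0.00077148 V

Levels = 8192; step size = 0.00077148 V


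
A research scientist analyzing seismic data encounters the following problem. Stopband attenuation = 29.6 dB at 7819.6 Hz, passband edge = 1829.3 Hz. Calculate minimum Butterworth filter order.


Butterworth filter order formula:
n = log10(10^(A/10) - 1) / (2 * log10(f_stop/f_pass))
10^(29.6/10) - 1 = 911.0108
f_stop/f_pass = 7819.6 / 1829.3 = 4.2746
n = 2.3455 -> ceil = 3

3


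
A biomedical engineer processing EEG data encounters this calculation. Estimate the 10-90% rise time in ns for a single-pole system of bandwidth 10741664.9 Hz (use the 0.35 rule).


Rise time from bandwidth relationship:
tr = 0.35 / BW
   = 0.35 / 10741664.9
   = 3.258340334e-08 s
   = 32.5834 ns

32.5834 ns


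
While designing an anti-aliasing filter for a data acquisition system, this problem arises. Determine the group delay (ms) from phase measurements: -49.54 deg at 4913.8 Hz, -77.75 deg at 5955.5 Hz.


Group delay from phase difference:
tau = -d(phi)/d(omega)
d(phi) = -28.21 deg = -0.492357 rad
d(omega) = 2*pi*(5955.5 - 4913.8) = 6545.1941 rad/s
tau = -(-0.492357) / 6545.1941
    = 0.0752 ms

0.0752 ms


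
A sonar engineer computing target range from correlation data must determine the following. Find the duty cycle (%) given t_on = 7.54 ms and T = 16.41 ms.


Duty cycle as a percentage:
DC = (t_on / T) * 100
   = (7.54 / 16.41) * 100
   = 0.459476 * 100
   = 45.95 %

45.95 %


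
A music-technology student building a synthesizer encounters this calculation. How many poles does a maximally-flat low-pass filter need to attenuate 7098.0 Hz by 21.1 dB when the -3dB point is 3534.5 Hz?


Butterworth filter order formula:
n = log10(10^(A/10) - 1) / (2 * log10(f_stop/f_pass))
10^(21.1/10) - 1 = 127.825
f_stop/f_pass = 7098.0 / 3534.5 = 2.0082
n = 3.4785 -> ceil = 4

4


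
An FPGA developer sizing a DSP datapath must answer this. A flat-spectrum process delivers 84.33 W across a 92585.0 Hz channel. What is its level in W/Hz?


Power spectral density:
PSD = P / BW
    = 84.33 / 92585.0
    = 0.00091084 W/Hz

0.00091084 W/Hz


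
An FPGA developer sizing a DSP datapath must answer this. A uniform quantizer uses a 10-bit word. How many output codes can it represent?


Number of quantization levels = 2^N
= 2^10
= 1024

1024


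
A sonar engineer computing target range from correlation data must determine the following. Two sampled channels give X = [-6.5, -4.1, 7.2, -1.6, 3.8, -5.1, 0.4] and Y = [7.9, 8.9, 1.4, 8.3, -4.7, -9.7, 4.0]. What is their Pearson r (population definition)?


Pearson correlation coefficient (population):
r = cov(X,Y) / (std(X) * std(Y))
Mean X = -0.8429, Mean Y = 2.3
Cov(X,Y) = -6.322857
Std(X) = 4.615148, Std(Y) = 6.629156
r = -0.2067

-0.2067


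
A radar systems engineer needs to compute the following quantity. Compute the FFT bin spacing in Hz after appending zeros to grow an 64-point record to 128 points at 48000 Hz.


Frequency resolution after zero-padding:
N_padded = 64 * 2 = 128
df = fs / N_padded
   = 48000 / 128
   = 375.0 Hz

375.0 Hz


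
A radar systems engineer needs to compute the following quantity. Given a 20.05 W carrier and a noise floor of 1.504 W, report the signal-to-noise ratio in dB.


SNR in decibels:
SNR = 10 * log10(Ps / Pn)
    = 10 * log10(20.05 / 1.504)
    = 10 * log10(13.3311)
    = 10 * 1.1249
    = 11.25 dB

11.25 dB


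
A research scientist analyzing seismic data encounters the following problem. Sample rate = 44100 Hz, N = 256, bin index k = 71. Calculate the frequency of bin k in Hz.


Frequency of DFT bin k:
f_k = k * fs / N
    = 71 * 44100 / 256
    = 3131100 / 256
    = 12230.859 Hz

12230.859 Hz


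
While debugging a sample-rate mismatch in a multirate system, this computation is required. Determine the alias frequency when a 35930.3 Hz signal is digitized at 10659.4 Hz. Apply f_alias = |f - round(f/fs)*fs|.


Compute the nearest integer multiple of fs to the signal:
n = round(35930.3 / 10659.4) = 3
f_alias = |35930.3 - 3 * 10659.4|
        = |35930.3 - 31978.2|
        = 3952.1 Hz

3952.1


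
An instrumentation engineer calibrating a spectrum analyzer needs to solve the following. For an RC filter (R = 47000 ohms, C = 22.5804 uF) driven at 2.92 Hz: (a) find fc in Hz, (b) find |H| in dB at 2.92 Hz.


Step 1 — cutoff frequency:
fc = 1 / (2*pi*R*C)
C = 22.5804 uF = 2.25804e-05 F
fc = 1 / (2*pi*47000*2.25804e-05)
   = 0.149965 Hz

Step 2 — magnitude at f = 2.92 Hz:
|H(f)| = 1 / sqrt(1 + (f/fc)^2)
f/fc = 2.92 / 0.149965 = 19.47121
|H| = 1 / sqrt(1 + 379.128019) = 0.0512903
|H|_dB = 20*log10(0.0512903) = -25.8 dB

fc = 0.149965 Hz; |H(2.92 Hz)| = -25.8 dB


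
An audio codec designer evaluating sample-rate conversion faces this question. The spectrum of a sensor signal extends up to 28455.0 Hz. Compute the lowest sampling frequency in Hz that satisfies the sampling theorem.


The Nyquist rate is twice the maximum frequency component.
fs_min = 2 * fmax
      = 2 * 28455.0
      = 56910.0 Hz

56910.0


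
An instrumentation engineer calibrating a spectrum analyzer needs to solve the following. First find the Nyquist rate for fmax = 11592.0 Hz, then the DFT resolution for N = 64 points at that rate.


Step 1 — Nyquist sampling rate:
fs = 2 * fmax = 2 * 11592.0 = 23184.0 Hz

Step 2 — DFT bin spacing:
df = fs / N = 23184.0 / 64 = 362.25 Hz

362.25 Hz


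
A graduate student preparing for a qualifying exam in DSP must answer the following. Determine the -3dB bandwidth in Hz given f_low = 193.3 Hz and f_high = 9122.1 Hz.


Bandwidth is the difference of -3dB frequencies:
BW = f_high - f_low
   = 9122.1 - 193.3
   = 8928.8 Hz

8928.8 Hz


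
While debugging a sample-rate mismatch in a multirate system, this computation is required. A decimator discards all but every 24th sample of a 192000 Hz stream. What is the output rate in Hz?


Decimation reduces the sample rate:
fs_out = fs_in / M
       = 192000 / 24
       = 8000.0 Hz

8000.0 Hz


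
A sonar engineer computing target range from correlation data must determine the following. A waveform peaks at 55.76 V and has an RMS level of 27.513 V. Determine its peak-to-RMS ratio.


Crest factor is the ratio of peak to RMS:
CF = V_peak / V_rms
   = 55.76 / 27.513
   = 2.0267

2.0267


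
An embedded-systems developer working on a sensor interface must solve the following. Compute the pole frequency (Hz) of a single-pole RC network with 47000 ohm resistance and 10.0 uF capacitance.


Cutoff frequency of a first-order RC filter:
fc = 1 / (2 * pi * R * C)
C = 10.0 uF = 1e-05 F
fc = 1 / (2 * pi * 47000 * 1e-05)
   = 1 / 2.9530970943744
   = 0.338628 Hz

0.338628 Hz


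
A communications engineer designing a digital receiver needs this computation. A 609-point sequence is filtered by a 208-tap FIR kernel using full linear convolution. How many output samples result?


Linear convolution output length:
L = N + M - 1
  = 609 + 208 - 1
  = 816 samples

816


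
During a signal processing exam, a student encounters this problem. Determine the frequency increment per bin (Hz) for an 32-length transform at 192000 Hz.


DFT frequency resolution:
df = fs / N
   = 192000 / 32
   = 6000.0 Hz

6000.0 Hz


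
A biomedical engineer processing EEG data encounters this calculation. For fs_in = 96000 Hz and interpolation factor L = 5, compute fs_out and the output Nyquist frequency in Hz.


Step 1 — output sample rate after interpolation by L:
fs_out = L * fs_in = 5 * 96000 = 480000 Hz

Step 2 — Nyquist frequency of the output stream:
f_Nyq = fs_out / 2 = 480000 / 2 = 240000.0 Hz

fs_out = 480000 Hz; f_Nyquist = 240000.0 Hz


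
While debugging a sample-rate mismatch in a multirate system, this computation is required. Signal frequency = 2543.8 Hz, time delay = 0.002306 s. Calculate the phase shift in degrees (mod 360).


Phase shift from frequency and time delay:
phi = 360 * f * t_delay
    = 360 * 2543.8 * 0.002306
    = 2111.76 degrees
    mod 360 = 311.76 degrees

311.76 degrees


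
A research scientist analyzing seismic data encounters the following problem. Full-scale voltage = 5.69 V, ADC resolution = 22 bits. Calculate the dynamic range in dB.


Dynamic range from full-scale to LSB:
V_min = V_max / 2^bits = 5.69 / 2^22
DR = 20 * log10(V_max / V_min)
   = 20 * log10(2^22)
   = 20 * 22 * log10(2)
   = 132.45 dB

132.45 dB


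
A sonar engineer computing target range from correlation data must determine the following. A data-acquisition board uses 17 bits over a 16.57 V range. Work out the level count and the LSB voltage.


Step 1 — number of quantization levels:
L = 2^N = 2^17 = 131072

Step 2 — LSB step size:
delta = Vfs / L
      = 16.57 / 131072
      = 0.00012642 V

Levels = 131072; step size = 0.00012642 V


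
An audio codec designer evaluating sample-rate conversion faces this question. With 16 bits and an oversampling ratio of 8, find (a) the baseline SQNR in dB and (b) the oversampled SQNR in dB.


Step 1 — baseline SQNR at Nyquist:
SQNR_base = 6.02*N + 1.76
          = 6.02*16 + 1.76
          = 98.08 dB

Step 2 — oversampling processing gain:
G = 10*log10(OSR) = 10*log10(8) = 9.03 dB

Step 3 — total:
SQNR_total = 98.08 + 9.03 = 107.11 dB

Base SQNR = 98.08 dB; oversampled SQNR = 107.11 dB


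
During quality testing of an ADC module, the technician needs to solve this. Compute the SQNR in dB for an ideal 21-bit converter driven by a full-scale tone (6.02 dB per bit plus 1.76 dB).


Theoretical SNR for a full-scale sinusoid:
SNR = 6.02 * N + 1.76
    = 6.02 * 21 + 1.76
    = 126.42 + 1.76
    = 128.18 dB

128.18 dB


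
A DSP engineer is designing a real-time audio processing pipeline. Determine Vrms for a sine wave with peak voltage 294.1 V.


RMS voltage for a sinusoidal waveform:
V_rms = V_peak / sqrt(2)
      = 294.1 / 1.414214
      = 207.96 V

207.96 V


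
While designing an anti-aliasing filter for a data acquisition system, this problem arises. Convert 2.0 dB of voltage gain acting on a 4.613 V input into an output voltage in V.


Output voltage from dB gain:
V_out = V_in * 10^(gain_dB / 20)
      = 4.613 * 10^(2.0 / 20)
      = 4.613 * 1.258925
      = 5.8074 V

5.8074 V


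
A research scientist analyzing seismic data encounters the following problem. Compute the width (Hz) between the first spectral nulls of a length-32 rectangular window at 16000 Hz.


Main lobe width for a rectangular window:
Width = 2 * fs / N
      = 2 * 16000 / 32
      = 32000 / 32
      = 1000.0 Hz

1000.0 Hz


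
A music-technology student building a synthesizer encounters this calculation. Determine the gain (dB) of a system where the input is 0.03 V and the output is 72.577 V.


Voltage gain in dB:
G = 20 * log10(Vout / Vin)
  = 20 * log10(72.577 / 0.03)
  = 20 * log10(2419.233333)
  = 20 * 3.383678
  = 67.67 dB

67.67 dB


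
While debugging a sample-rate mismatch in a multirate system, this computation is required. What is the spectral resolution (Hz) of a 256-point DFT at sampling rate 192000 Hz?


DFT frequency resolution:
df = fs / N
   = 192000 / 256
   = 750.0 Hz

750.0 Hz


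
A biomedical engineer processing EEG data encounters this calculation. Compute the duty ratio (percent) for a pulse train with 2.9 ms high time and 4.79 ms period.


Duty cycle as a percentage:
DC = (t_on / T) * 100
   = (2.9 / 4.79) * 100
   = 0.605428 * 100
   = 60.54 %

60.54 %


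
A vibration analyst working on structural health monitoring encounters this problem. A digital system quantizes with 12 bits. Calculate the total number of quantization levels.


Number of quantization levels = 2^N
= 2^12
= 4096

4096


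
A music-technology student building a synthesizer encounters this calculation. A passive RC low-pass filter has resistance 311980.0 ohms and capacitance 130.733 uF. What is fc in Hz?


Cutoff frequency of a first-order RC filter:
fc = 1 / (2 * pi * R * C)
C = 130.733 uF = 0.000130733 F
fc = 1 / (2 * pi * 311980.0 * 0.000130733)
   = 1 / 256.26650701292
   = 0.003902 Hz

0.003902 Hz


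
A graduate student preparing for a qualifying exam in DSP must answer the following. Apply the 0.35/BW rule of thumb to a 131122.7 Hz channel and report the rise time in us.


Rise time from bandwidth relationship:
tr = 0.35 / BW
   = 0.35 / 131122.7
   = 2.66925559e-06 s
   = 2.6693 us

2.6693 us


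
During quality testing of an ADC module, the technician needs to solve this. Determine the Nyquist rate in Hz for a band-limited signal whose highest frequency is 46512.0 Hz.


The Nyquist rate is twice the maximum frequency component.
fs_min = 2 * fmax
      = 2 * 46512.0
      = 93024.0 Hz

93024.0


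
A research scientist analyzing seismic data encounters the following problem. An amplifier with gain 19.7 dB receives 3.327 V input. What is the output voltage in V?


Output voltage from dB gain:
V_out = V_in * 10^(gain_dB / 20)
      = 3.327 * 10^(19.7 / 20)
      = 3.327 * 9.660509
      = 32.1405 V

32.1405 V


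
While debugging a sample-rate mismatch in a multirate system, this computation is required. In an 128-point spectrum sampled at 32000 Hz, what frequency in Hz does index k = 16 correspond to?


Frequency of DFT bin k:
f_k = k * fs / N
    = 16 * 32000 / 128
    = 512000 / 128
    = 4000.0 Hz

4000.0 Hz


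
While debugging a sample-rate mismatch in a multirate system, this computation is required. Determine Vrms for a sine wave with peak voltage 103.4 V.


RMS voltage for a sinusoidal waveform:
V_rms = V_peak / sqrt(2)
      = 103.4 / 1.414214
      = 73.115 V

73.115 V


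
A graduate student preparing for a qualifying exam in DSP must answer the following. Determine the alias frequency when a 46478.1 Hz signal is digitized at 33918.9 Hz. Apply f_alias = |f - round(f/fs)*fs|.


Compute the nearest integer multiple of fs to the signal:
n = round(46478.1 / 33918.9) = 1
f_alias = |46478.1 - 1 * 33918.9|
        = |46478.1 - 33918.9|
        = 12559.2 Hz

12559.2


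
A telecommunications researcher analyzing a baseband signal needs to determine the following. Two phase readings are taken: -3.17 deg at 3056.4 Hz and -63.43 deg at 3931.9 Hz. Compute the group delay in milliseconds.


Group delay from phase difference:
tau = -d(phi)/d(omega)
d(phi) = -60.26 deg = -1.051735 rad
d(omega) = 2*pi*(3931.9 - 3056.4) = 5500.9287 rad/s
tau = -(-1.051735) / 5500.9287
    = 0.1912 ms

0.1912 ms


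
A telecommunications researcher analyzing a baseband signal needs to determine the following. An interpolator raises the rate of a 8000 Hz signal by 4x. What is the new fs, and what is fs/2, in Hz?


Step 1 — output sample rate after interpolation by L:
fs_out = L * fs_in = 4 * 8000 = 32000 Hz

Step 2 — Nyquist frequency of the output stream:
f_Nyq = fs_out / 2 = 32000 / 2 = 16000.0 Hz

fs_out = 32000 Hz; f_Nyquist = 16000.0 Hz


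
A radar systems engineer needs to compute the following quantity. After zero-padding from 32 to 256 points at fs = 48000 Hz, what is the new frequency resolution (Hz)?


Frequency resolution after zero-padding:
N_padded = 32 * 8 = 256
df = fs / N_padded
   = 48000 / 256
   = 187.5 Hz

187.5 Hz


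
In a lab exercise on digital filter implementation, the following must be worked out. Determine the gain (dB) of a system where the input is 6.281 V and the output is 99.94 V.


Voltage gain in dB:
G = 20 * log10(Vout / Vin)
  = 20 * log10(99.94 / 6.281)
  = 20 * log10(15.911479)
  = 20 * 1.201711
  = 24.03 dB

24.03 dB


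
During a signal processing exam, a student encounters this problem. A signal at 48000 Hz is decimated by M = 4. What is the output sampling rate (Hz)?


Decimation reduces the sample rate:
fs_out = fs_in / M
       = 48000 / 4
       = 12000.0 Hz

12000.0 Hz


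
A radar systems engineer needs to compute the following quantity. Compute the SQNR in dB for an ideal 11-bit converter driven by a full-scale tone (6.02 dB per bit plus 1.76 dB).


Theoretical SNR for a full-scale sinusoid:
SNR = 6.02 * N + 1.76
    = 6.02 * 11 + 1.76
    = 66.22 + 1.76
    = 67.98 dB

67.98 dB


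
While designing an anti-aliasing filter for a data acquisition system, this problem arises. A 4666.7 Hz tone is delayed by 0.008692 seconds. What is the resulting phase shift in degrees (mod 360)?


Phase shift from frequency and time delay:
phi = 360 * f * t_delay
    = 360 * 4666.7 * 0.008692
    = 14602.66 degrees
    mod 360 = 202.66 degrees

202.66 degrees


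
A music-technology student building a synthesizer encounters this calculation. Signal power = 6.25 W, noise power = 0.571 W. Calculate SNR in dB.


SNR in decibels:
SNR = 10 * log10(Ps / Pn)
    = 10 * log10(6.25 / 0.571)
    = 10 * log10(10.9457)
    = 10 * 1.0392
    = 10.39 dB

10.39 dB


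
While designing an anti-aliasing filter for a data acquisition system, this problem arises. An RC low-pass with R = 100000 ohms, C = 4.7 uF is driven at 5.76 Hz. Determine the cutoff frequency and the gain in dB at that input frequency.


Step 1 — cutoff frequency:
fc = 1 / (2*pi*R*C)
C = 4.7 uF = 4.7e-06 F
fc = 1 / (2*pi*100000*4.7e-06)
   = 0.338628 Hz

Step 2 — magnitude at f = 5.76 Hz:
|H(f)| = 1 / sqrt(1 + (f/fc)^2)
f/fc = 5.76 / 0.338628 = 17.009816
|H| = 1 / sqrt(1 + 289.33384) = 0.0586883
|H|_dB = 20*log10(0.0586883) = -24.63 dB

fc = 0.338628 Hz; |H(5.76 Hz)| = -24.63 dB


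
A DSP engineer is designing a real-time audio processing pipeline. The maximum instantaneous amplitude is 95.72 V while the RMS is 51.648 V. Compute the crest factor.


Crest factor is the ratio of peak to RMS:
CF = V_peak / V_rms
   = 95.72 / 51.648
   = 1.8533

1.8533


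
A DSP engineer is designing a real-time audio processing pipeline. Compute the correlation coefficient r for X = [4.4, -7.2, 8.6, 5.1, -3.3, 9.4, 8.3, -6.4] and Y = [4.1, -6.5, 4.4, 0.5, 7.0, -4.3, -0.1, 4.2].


Pearson correlation coefficient (population):
r = cov(X,Y) / (std(X) * std(Y))
Mean X = 2.3625, Mean Y = 1.1625
Cov(X,Y) = -0.996406
Std(X) = 6.477063, Std(Y) = 4.373196
r = -0.0352

-0.0352


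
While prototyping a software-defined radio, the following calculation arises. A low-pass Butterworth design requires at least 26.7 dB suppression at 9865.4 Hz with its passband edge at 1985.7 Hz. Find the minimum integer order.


Butterworth filter order formula:
n = log10(10^(A/10) - 1) / (2 * log10(f_stop/f_pass))
10^(26.7/10) - 1 = 466.7351
f_stop/f_pass = 9865.4 / 1985.7 = 4.9682
n = 1.9169 -> ceil = 2

2


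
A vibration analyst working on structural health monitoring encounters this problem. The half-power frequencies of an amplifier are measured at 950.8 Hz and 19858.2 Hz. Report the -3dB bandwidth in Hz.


Bandwidth is the difference of -3dB frequencies:
BW = f_high - f_low
   = 19858.2 - 950.8
   = 18907.4 Hz

18907.4 Hz


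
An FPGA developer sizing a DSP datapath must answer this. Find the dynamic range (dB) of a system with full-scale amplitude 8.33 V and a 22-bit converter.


Dynamic range from full-scale to LSB:
V_min = V_max / 2^bits = 8.33 / 2^22
DR = 20 * log10(V_max / V_min)
   = 20 * log10(2^22)
   = 20 * 22 * log10(2)
   = 132.45 dB

132.45 dB


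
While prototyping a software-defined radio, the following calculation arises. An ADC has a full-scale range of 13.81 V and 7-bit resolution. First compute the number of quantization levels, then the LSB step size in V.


Step 1 — number of quantization levels:
L = 2^N = 2^7 = 128

Step 2 — LSB step size:
delta = Vfs / L
      = 13.81 / 128
      = 0.10789063 V

Levels = 128; step size = 0.10789063 V
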